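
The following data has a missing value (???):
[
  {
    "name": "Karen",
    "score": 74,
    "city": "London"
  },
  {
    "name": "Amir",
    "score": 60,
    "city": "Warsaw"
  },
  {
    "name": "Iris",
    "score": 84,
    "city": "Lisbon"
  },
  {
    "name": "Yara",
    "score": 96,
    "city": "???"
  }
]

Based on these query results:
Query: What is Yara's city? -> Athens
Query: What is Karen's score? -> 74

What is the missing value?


The missing value is Yara's city
From query: Yara's city = Athens

ANSWER: Athens


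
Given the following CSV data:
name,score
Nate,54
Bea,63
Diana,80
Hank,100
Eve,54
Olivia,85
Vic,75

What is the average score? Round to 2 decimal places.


Scores: 54, 63, 80, 100, 54, 85, 75
Sum = 511
Count = 7
Average = 511 / 7 = 73.00

ANSWER: 73.00


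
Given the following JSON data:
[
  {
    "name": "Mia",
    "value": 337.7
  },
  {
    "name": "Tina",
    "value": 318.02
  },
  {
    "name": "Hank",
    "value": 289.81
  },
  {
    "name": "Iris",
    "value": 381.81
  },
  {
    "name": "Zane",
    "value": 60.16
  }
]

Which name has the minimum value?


Comparing values:
  Mia: 337.7
  Tina: 318.02
  Hank: 289.81
  Iris: 381.81
  Zane: 60.16
Minimum: Zane (60.16)

ANSWER: Zane


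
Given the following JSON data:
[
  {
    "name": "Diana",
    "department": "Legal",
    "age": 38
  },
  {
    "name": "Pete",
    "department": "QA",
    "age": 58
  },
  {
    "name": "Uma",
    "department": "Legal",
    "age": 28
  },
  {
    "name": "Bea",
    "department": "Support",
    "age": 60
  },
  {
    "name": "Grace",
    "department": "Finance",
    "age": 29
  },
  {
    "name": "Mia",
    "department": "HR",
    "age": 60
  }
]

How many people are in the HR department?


Scanning records for department = HR
  Record 5: Mia
Count: 1

ANSWER: 1


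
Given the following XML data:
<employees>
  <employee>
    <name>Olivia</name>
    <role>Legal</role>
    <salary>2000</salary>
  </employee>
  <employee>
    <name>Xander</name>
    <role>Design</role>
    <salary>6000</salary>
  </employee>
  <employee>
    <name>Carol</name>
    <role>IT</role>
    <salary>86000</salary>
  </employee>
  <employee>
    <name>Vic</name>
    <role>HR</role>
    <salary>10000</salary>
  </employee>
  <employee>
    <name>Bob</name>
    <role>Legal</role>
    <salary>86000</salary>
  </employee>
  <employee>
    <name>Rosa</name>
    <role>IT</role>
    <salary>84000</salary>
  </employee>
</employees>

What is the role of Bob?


Searching for <employee> with <name>Bob</name>
Found at position 5
<role>Legal</role>

ANSWER: Legal


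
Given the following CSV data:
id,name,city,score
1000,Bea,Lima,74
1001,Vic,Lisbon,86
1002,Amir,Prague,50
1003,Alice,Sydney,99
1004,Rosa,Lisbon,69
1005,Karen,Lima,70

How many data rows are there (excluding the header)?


Counting rows (excluding header):
Header: id,name,city,score
Data rows: 6

ANSWER: 6


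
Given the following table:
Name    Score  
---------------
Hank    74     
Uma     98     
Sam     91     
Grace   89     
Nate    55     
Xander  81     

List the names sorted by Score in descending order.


Sorting by Score (descending):
  Uma: 98
  Sam: 91
  Grace: 89
  Xander: 81
  Hank: 74
  Nate: 55


ANSWER: Uma, Sam, Grace, Xander, Hank, Nate


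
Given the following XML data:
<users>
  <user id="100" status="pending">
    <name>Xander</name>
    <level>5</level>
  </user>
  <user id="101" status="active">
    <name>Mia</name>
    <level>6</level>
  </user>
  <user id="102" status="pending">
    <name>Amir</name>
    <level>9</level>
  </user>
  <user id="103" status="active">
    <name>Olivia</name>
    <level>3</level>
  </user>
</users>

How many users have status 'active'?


Counting users with status='active':
  Mia (id=101) -> MATCH
  Olivia (id=103) -> MATCH
Count: 2

ANSWER: 2


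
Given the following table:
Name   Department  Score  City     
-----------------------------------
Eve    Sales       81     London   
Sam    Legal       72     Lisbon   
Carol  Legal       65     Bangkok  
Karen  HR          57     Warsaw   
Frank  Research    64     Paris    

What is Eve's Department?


Row 1: Eve
Department = Sales

ANSWER: Sales


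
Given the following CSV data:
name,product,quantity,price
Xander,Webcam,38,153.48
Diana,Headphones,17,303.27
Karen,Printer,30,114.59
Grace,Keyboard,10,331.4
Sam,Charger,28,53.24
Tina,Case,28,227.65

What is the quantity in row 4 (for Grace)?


Row 4: Grace
Column 'quantity' = 10

ANSWER: 10


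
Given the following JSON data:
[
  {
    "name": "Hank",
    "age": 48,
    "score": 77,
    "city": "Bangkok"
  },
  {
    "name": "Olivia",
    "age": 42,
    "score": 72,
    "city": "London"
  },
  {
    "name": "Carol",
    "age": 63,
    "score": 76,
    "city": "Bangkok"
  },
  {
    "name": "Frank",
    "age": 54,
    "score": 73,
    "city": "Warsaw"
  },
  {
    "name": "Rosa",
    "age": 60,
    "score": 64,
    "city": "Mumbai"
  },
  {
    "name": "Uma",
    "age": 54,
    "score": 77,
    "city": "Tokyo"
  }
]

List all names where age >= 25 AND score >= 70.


Checking both conditions:
  Hank (age=48, score=77) -> YES
  Olivia (age=42, score=72) -> YES
  Carol (age=63, score=76) -> YES
  Frank (age=54, score=73) -> YES
  Rosa (age=60, score=64) -> no
  Uma (age=54, score=77) -> YES


ANSWER: Hank, Olivia, Carol, Frank, Uma


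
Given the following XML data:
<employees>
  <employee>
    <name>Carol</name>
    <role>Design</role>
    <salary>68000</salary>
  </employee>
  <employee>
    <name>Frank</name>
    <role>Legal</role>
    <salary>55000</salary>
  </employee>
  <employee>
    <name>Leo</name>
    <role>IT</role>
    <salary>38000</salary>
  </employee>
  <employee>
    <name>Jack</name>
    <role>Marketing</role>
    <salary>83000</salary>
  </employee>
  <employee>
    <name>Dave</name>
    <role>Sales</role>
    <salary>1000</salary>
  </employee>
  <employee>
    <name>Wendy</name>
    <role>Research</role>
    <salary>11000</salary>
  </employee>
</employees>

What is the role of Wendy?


Searching for <employee> with <name>Wendy</name>
Found at position 6
<role>Research</role>

ANSWER: Research


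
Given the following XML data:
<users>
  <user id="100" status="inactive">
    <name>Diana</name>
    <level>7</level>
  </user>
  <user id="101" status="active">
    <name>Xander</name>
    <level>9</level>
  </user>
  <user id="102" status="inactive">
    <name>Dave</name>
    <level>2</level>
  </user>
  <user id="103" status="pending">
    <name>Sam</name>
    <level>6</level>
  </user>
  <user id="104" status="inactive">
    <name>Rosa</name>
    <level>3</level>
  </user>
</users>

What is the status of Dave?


Finding user with name = Dave
user id="102" status="inactive"

ANSWER: inactive


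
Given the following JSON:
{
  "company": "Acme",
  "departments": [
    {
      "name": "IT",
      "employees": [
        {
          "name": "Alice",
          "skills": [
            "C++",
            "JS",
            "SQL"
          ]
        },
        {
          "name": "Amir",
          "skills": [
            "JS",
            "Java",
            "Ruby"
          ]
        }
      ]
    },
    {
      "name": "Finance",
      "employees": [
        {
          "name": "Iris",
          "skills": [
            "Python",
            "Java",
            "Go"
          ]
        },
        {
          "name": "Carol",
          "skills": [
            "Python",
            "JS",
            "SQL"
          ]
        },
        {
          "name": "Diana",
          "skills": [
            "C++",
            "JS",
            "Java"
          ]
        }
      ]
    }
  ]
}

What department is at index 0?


Path: departments[0].name
Value: IT

ANSWER: IT


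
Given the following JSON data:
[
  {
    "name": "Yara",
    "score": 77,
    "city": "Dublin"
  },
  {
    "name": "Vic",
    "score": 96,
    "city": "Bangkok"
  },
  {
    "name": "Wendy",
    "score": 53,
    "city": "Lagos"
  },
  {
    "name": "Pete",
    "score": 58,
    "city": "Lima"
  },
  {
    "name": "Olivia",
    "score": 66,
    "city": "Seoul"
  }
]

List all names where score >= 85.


Filtering records where score >= 85:
  Yara (score=77) -> no
  Vic (score=96) -> YES
  Wendy (score=53) -> no
  Pete (score=58) -> no
  Olivia (score=66) -> no


ANSWER: Vic


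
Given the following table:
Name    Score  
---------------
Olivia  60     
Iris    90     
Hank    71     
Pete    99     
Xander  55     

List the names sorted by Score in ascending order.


Sorting by Score (ascending):
  Xander: 55
  Olivia: 60
  Hank: 71
  Iris: 90
  Pete: 99


ANSWER: Xander, Olivia, Hank, Iris, Pete


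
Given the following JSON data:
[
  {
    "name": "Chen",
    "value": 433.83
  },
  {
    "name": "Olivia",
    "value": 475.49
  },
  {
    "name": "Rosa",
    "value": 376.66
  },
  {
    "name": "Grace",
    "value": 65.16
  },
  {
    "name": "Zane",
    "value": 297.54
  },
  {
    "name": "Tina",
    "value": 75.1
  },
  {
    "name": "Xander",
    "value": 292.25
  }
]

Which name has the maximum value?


Comparing values:
  Chen: 433.83
  Olivia: 475.49
  Rosa: 376.66
  Grace: 65.16
  Zane: 297.54
  Tina: 75.1
  Xander: 292.25
Maximum: Olivia (475.49)

ANSWER: Olivia


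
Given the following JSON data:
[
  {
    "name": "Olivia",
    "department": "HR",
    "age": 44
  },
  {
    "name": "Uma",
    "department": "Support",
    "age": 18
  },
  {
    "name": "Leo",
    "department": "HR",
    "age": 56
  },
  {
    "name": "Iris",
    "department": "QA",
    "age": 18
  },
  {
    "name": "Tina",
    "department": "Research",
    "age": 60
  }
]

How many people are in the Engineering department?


Scanning records for department = Engineering
  No matches found
Count: 0

ANSWER: 0


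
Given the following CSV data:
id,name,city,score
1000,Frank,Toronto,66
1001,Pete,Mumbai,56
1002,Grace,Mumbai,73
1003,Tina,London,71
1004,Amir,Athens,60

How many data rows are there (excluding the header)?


Counting rows (excluding header):
Header: id,name,city,score
Data rows: 5

ANSWER: 5


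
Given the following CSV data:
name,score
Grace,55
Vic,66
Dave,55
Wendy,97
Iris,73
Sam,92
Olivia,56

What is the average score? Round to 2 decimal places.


Scores: 55, 66, 55, 97, 73, 92, 56
Sum = 494
Count = 7
Average = 494 / 7 = 70.57

ANSWER: 70.57


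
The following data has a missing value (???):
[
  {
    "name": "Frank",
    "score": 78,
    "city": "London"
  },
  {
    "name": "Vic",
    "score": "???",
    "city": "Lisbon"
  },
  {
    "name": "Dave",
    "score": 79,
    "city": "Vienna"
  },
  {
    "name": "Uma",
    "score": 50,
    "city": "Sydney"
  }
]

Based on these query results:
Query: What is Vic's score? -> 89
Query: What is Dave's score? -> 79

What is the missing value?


The missing value is Vic's score
From query: Vic's score = 89

ANSWER: 89


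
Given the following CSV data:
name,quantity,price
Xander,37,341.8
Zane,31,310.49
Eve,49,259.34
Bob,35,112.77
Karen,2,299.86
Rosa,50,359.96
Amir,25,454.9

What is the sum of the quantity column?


Values in 'quantity' column:
  Row 1: 37
  Row 2: 31
  Row 3: 49
  Row 4: 35
  Row 5: 2
  Row 6: 50
  Row 7: 25
Sum = 37 + 31 + 49 + 35 + 2 + 50 + 25 = 229

ANSWER: 229


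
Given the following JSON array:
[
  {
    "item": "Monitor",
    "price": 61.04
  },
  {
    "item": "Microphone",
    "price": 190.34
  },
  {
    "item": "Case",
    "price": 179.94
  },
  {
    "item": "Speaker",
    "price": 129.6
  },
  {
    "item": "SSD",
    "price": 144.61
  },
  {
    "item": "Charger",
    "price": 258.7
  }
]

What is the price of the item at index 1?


Array index 1 -> Microphone
price = 190.34

ANSWER: 190.34


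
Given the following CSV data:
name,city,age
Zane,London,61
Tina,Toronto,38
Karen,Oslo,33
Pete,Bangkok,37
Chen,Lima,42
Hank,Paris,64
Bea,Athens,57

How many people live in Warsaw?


Scanning city column for 'Warsaw':
Total matches: 0

ANSWER: 0


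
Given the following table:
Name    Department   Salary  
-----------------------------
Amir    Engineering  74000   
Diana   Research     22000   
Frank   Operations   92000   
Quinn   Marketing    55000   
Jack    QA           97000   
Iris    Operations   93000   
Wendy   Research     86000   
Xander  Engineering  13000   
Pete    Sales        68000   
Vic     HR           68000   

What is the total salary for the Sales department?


Sales department members:
  Pete: 68000
Total = 68000 = 68000

ANSWER: 68000


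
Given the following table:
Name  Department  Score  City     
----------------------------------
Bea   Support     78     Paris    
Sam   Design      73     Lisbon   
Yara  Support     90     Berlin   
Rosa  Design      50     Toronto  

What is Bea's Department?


Row 1: Bea
Department = Support

ANSWER: Support


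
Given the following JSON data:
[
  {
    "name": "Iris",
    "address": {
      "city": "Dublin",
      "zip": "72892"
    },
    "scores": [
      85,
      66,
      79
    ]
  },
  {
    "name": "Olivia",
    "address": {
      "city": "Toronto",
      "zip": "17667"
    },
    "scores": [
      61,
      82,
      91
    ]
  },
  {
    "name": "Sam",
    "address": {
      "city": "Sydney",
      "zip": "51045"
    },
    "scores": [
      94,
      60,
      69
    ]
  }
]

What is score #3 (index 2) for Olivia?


Path: records[1].scores[2]
Value: 91

ANSWER: 91


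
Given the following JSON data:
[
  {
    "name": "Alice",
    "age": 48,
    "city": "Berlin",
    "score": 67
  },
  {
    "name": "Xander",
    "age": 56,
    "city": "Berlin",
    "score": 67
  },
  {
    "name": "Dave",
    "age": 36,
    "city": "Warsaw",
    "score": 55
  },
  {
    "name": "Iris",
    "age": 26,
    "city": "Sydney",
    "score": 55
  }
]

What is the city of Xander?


Looking up record where name = Xander
Record index: 1
Field 'city' = Berlin

ANSWER: Berlin


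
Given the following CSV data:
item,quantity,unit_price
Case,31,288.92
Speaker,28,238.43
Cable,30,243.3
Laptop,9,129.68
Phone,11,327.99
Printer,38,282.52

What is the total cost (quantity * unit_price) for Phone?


Row: Phone
quantity = 11
unit_price = 327.99
total = 11 * 327.99 = 3607.89

ANSWER: 3607.89


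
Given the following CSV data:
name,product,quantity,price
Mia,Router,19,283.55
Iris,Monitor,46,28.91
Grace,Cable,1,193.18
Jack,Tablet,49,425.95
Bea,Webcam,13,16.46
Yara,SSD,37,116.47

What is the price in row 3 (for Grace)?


Row 3: Grace
Column 'price' = 193.18

ANSWER: 193.18


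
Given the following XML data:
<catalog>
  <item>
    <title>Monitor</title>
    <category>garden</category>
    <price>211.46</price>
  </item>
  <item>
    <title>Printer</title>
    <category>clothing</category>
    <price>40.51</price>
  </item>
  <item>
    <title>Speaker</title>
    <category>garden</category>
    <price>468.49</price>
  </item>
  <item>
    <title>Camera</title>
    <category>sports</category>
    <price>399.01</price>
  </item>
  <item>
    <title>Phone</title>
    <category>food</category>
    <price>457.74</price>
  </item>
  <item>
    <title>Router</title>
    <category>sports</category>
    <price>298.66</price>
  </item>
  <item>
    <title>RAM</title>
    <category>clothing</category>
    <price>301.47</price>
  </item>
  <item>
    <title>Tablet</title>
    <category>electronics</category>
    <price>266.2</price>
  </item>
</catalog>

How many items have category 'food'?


Scanning <item> elements for <category>food</category>:
  Item 5: Phone -> MATCH
Count: 1

ANSWER: 1


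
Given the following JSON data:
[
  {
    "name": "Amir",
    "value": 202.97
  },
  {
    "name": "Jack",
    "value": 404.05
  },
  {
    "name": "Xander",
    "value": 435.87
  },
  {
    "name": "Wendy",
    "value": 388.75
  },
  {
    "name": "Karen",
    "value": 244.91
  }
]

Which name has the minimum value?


Comparing values:
  Amir: 202.97
  Jack: 404.05
  Xander: 435.87
  Wendy: 388.75
  Karen: 244.91
Minimum: Amir (202.97)

ANSWER: Amir


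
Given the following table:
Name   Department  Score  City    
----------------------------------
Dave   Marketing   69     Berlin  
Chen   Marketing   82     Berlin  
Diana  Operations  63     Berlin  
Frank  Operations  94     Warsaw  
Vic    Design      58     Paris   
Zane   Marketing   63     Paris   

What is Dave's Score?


Row 1: Dave
Score = 69

ANSWER: 69


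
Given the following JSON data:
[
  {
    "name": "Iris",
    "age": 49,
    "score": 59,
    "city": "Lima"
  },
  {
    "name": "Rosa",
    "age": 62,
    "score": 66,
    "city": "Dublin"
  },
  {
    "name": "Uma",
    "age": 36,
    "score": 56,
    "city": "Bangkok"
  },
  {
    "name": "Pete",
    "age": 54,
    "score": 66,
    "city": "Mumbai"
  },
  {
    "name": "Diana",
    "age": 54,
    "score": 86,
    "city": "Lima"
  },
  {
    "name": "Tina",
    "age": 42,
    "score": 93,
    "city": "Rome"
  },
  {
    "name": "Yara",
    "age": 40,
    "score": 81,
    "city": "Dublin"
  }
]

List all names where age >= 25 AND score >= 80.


Checking both conditions:
  Iris (age=49, score=59) -> no
  Rosa (age=62, score=66) -> no
  Uma (age=36, score=56) -> no
  Pete (age=54, score=66) -> no
  Diana (age=54, score=86) -> YES
  Tina (age=42, score=93) -> YES
  Yara (age=40, score=81) -> YES


ANSWER: Diana, Tina, Yara


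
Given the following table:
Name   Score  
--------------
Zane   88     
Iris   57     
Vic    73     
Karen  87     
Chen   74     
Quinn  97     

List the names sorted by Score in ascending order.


Sorting by Score (ascending):
  Iris: 57
  Vic: 73
  Chen: 74
  Karen: 87
  Zane: 88
  Quinn: 97


ANSWER: Iris, Vic, Chen, Karen, Zane, Quinn


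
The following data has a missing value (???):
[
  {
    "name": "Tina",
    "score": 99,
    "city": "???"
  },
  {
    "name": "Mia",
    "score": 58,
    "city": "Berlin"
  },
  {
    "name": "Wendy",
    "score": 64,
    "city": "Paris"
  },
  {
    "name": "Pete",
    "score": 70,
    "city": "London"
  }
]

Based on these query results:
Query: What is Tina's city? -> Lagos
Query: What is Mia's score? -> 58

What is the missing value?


The missing value is Tina's city
From query: Tina's city = Lagos

ANSWER: Lagos


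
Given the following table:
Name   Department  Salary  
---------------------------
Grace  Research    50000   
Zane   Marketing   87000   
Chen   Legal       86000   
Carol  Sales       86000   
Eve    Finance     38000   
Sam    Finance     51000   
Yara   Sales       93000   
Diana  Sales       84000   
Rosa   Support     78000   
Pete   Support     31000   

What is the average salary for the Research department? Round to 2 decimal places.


Research department members:
  Grace: 50000
Sum = 50000
Count = 1
Average = 50000 / 1 = 50000.00

ANSWER: 50000.00


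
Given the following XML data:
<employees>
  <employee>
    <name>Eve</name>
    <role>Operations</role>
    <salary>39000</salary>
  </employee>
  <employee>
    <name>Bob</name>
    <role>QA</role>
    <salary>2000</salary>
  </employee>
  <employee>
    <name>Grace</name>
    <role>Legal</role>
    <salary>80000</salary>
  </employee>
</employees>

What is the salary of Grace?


Searching for <employee> with <name>Grace</name>
Found at position 3
<salary>80000</salary>

ANSWER: 80000


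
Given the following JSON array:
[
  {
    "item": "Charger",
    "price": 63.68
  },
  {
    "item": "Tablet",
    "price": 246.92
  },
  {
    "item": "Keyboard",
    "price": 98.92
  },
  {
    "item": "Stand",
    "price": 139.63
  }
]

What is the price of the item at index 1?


Array index 1 -> Tablet
price = 246.92

ANSWER: 246.92


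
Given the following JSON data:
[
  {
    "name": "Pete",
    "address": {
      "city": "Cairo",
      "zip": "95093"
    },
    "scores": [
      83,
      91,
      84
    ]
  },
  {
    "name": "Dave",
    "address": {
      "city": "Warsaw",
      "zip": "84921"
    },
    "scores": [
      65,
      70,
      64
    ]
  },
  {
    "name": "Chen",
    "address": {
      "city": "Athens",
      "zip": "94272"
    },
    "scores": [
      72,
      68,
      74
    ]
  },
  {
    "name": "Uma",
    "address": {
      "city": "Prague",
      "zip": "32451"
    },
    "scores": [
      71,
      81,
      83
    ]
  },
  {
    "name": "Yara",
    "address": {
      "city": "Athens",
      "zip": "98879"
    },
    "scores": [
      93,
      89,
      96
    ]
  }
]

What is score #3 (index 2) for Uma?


Path: records[3].scores[2]
Value: 83

ANSWER: 83


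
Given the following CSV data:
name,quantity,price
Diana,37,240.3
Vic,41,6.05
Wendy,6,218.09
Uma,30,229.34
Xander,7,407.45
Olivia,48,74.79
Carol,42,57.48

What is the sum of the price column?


Values in 'price' column:
  Row 1: 240.3
  Row 2: 6.05
  Row 3: 218.09
  Row 4: 229.34
  Row 5: 407.45
  Row 6: 74.79
  Row 7: 57.48
Sum = 240.3 + 6.05 + 218.09 + 229.34 + 407.45 + 74.79 + 57.48 = 1233.5

ANSWER: 1233.5


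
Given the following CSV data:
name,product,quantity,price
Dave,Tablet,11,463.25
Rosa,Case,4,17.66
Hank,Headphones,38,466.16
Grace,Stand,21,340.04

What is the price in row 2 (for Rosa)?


Row 2: Rosa
Column 'price' = 17.66

ANSWER: 17.66


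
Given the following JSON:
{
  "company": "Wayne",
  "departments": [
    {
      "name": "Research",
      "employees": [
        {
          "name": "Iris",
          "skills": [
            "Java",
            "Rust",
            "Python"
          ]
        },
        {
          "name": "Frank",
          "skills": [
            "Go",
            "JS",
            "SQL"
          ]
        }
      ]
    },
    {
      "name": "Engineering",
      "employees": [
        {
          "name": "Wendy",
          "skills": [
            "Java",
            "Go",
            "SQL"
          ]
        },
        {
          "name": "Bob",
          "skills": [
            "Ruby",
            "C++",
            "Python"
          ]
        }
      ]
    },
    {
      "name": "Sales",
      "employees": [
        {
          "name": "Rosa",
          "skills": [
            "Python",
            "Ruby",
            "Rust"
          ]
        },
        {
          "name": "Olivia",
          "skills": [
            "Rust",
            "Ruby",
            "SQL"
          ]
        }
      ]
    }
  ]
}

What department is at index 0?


Path: departments[0].name
Value: Research

ANSWER: Research


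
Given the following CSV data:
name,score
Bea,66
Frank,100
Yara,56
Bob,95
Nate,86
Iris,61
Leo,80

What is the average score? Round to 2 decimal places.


Scores: 66, 100, 56, 95, 86, 61, 80
Sum = 544
Count = 7
Average = 544 / 7 = 77.71

ANSWER: 77.71


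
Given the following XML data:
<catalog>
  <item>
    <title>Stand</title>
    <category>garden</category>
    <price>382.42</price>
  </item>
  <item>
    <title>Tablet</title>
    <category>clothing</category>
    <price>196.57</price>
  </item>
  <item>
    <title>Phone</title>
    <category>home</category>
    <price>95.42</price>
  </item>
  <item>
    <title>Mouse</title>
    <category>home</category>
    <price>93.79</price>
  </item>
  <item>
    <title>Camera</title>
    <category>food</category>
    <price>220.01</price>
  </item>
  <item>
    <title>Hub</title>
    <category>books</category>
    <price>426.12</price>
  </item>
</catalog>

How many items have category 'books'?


Scanning <item> elements for <category>books</category>:
  Item 6: Hub -> MATCH
Count: 1

ANSWER: 1


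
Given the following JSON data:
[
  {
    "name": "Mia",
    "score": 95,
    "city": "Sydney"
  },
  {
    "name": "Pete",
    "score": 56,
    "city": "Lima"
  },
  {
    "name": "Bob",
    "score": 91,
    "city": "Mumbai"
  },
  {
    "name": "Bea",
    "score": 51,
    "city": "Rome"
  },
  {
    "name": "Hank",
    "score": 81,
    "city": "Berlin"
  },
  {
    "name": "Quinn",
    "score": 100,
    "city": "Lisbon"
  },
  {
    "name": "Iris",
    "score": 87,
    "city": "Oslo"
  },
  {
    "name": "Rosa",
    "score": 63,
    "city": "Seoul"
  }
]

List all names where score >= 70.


Filtering records where score >= 70:
  Mia (score=95) -> YES
  Pete (score=56) -> no
  Bob (score=91) -> YES
  Bea (score=51) -> no
  Hank (score=81) -> YES
  Quinn (score=100) -> YES
  Iris (score=87) -> YES
  Rosa (score=63) -> no


ANSWER: Mia, Bob, Hank, Quinn, Iris


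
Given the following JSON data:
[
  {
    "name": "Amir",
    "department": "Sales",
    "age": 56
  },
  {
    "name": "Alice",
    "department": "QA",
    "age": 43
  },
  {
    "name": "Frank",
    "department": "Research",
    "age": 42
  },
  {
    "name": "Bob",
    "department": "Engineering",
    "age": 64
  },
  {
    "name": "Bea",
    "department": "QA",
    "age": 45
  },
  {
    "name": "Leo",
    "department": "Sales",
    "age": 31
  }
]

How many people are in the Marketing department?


Scanning records for department = Marketing
  No matches found
Count: 0

ANSWER: 0


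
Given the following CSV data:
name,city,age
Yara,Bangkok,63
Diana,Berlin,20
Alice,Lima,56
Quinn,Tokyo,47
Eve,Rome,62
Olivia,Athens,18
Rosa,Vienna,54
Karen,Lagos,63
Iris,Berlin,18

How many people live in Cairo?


Scanning city column for 'Cairo':
Total matches: 0

ANSWER: 0


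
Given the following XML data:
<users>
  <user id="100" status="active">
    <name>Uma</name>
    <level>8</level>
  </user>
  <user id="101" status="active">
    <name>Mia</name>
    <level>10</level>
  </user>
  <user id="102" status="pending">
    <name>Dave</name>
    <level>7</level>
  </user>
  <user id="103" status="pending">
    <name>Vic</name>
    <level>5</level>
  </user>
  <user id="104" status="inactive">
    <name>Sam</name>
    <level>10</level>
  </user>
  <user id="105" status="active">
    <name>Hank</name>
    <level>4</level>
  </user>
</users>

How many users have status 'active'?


Counting users with status='active':
  Uma (id=100) -> MATCH
  Mia (id=101) -> MATCH
  Hank (id=105) -> MATCH
Count: 3

ANSWER: 3


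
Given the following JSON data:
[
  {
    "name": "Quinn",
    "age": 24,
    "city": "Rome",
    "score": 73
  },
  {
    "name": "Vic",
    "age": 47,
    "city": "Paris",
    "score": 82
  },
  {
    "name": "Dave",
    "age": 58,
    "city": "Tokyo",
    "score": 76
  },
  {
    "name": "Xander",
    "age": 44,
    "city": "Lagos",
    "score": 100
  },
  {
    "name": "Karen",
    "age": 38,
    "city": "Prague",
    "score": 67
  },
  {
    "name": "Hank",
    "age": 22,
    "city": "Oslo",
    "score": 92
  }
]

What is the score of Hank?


Looking up record where name = Hank
Record index: 5
Field 'score' = 92

ANSWER: 92


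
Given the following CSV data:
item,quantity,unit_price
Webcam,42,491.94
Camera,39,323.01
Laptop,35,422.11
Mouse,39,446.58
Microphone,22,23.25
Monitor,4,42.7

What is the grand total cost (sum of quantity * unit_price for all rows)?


Computing row totals:
  Webcam: 42 * 491.94 = 20661.48
  Camera: 39 * 323.01 = 12597.39
  Laptop: 35 * 422.11 = 14773.85
  Mouse: 39 * 446.58 = 17416.62
  Microphone: 22 * 23.25 = 511.5
  Monitor: 4 * 42.7 = 170.8
Grand total = 20661.48 + 12597.39 + 14773.85 + 17416.62 + 511.5 + 170.8 = 66131.64

ANSWER: 66131.64


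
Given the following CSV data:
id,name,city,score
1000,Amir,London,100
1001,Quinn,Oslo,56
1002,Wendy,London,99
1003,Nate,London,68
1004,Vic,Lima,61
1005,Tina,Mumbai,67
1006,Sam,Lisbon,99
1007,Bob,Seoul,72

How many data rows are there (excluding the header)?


Counting rows (excluding header):
Header: id,name,city,score
Data rows: 8

ANSWER: 8


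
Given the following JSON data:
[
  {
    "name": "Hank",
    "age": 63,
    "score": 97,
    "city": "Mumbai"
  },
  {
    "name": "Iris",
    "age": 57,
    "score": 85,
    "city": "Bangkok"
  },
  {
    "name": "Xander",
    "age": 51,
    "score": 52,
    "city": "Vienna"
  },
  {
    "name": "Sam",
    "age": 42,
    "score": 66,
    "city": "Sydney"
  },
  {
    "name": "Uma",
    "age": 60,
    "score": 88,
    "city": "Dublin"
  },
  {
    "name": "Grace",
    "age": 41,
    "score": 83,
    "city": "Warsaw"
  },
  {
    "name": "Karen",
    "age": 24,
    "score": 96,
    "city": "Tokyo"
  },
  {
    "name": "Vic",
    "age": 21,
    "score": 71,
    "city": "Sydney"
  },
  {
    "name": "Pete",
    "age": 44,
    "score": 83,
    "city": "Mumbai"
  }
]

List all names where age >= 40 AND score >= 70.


Checking both conditions:
  Hank (age=63, score=97) -> YES
  Iris (age=57, score=85) -> YES
  Xander (age=51, score=52) -> no
  Sam (age=42, score=66) -> no
  Uma (age=60, score=88) -> YES
  Grace (age=41, score=83) -> YES
  Karen (age=24, score=96) -> no
  Vic (age=21, score=71) -> no
  Pete (age=44, score=83) -> YES


ANSWER: Hank, Iris, Uma, Grace, Pete


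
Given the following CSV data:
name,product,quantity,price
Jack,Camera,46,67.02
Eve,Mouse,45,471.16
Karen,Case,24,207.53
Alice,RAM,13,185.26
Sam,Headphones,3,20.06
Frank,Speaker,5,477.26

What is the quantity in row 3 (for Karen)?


Row 3: Karen
Column 'quantity' = 24

ANSWER: 24


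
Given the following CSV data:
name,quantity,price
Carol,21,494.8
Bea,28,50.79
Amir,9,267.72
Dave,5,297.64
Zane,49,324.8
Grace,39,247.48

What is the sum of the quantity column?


Values in 'quantity' column:
  Row 1: 21
  Row 2: 28
  Row 3: 9
  Row 4: 5
  Row 5: 49
  Row 6: 39
Sum = 21 + 28 + 9 + 5 + 49 + 39 = 151

ANSWER: 151


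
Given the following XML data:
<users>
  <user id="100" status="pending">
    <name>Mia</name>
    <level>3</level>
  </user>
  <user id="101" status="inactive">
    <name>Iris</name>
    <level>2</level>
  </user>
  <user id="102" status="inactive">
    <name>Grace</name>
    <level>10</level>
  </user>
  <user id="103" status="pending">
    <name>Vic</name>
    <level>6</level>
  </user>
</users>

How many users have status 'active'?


Counting users with status='active':
Count: 0

ANSWER: 0


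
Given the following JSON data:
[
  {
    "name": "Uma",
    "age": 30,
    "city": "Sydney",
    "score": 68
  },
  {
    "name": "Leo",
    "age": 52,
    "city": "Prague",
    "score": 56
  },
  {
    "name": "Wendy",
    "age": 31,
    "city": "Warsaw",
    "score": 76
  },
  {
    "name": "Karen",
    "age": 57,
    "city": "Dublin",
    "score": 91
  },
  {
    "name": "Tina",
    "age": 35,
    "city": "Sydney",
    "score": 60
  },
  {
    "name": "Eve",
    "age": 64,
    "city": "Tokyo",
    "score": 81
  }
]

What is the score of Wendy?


Looking up record where name = Wendy
Record index: 2
Field 'score' = 76

ANSWER: 76


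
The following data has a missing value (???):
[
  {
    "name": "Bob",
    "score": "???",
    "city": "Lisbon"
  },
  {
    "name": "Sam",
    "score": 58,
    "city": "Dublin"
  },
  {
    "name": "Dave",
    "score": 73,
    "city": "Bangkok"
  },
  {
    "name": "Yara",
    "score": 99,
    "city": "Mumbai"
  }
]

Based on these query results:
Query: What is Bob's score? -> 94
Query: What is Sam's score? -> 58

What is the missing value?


The missing value is Bob's score
From query: Bob's score = 94

ANSWER: 94


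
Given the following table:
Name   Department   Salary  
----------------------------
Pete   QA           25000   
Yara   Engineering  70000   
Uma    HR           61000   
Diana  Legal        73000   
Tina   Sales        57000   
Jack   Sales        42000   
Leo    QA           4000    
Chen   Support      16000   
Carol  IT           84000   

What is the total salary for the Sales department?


Sales department members:
  Tina: 57000
  Jack: 42000
Total = 57000 + 42000 = 99000

ANSWER: 99000


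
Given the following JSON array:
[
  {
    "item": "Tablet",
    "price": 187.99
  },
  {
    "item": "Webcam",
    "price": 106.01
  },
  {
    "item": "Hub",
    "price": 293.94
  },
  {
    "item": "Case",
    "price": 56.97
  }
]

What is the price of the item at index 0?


Array index 0 -> Tablet
price = 187.99

ANSWER: 187.99


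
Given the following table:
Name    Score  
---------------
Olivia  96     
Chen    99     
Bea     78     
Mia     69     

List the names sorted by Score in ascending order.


Sorting by Score (ascending):
  Mia: 69
  Bea: 78
  Olivia: 96
  Chen: 99


ANSWER: Mia, Bea, Olivia, Chen


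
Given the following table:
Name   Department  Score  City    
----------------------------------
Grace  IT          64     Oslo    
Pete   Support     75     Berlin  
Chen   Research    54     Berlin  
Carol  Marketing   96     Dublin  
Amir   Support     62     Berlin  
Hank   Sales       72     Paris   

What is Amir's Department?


Row 5: Amir
Department = Support

ANSWER: Support


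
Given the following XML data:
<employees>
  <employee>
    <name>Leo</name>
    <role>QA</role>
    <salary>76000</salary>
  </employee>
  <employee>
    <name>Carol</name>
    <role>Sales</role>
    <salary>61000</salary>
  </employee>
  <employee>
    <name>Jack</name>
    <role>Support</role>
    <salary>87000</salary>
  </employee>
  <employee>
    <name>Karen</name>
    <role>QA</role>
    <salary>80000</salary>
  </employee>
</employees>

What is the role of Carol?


Searching for <employee> with <name>Carol</name>
Found at position 2
<role>Sales</role>

ANSWER: Sales


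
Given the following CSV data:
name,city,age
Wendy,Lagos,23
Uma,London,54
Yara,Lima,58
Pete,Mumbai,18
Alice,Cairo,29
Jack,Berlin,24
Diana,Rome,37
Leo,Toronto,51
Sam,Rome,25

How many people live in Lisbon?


Scanning city column for 'Lisbon':
Total matches: 0

ANSWER: 0


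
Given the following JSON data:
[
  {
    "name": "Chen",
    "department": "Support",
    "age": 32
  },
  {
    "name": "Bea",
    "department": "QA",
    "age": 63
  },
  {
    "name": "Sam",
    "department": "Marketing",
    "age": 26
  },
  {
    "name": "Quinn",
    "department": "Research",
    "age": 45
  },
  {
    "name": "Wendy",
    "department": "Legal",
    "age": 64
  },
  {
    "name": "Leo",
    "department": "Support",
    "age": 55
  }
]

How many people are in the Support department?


Scanning records for department = Support
  Record 0: Chen
  Record 5: Leo
Count: 2

ANSWER: 2


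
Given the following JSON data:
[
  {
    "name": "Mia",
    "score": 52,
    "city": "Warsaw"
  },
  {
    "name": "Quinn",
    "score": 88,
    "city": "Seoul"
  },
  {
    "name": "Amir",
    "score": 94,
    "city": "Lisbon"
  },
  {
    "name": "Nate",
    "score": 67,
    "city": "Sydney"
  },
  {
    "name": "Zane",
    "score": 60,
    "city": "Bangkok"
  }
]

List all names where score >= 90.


Filtering records where score >= 90:
  Mia (score=52) -> no
  Quinn (score=88) -> no
  Amir (score=94) -> YES
  Nate (score=67) -> no
  Zane (score=60) -> no


ANSWER: Amir


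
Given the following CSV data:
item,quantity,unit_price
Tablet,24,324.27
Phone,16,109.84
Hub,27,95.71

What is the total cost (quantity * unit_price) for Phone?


Row: Phone
quantity = 16
unit_price = 109.84
total = 16 * 109.84 = 1757.44

ANSWER: 1757.44


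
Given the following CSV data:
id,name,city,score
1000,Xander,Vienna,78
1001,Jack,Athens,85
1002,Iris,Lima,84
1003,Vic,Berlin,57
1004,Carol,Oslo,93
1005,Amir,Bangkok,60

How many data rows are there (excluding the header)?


Counting rows (excluding header):
Header: id,name,city,score
Data rows: 6

ANSWER: 6


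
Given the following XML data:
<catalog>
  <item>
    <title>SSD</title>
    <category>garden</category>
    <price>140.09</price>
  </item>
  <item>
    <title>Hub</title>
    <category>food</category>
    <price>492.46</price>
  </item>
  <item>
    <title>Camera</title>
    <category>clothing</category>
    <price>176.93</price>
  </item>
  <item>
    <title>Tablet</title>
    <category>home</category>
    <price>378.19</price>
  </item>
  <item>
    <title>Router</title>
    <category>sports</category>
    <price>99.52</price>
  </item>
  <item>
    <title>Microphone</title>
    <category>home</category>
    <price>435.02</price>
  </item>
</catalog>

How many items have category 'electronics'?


Scanning <item> elements for <category>electronics</category>:
Count: 0

ANSWER: 0


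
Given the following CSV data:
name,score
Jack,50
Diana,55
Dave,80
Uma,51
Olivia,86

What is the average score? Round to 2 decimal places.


Scores: 50, 55, 80, 51, 86
Sum = 322
Count = 5
Average = 322 / 5 = 64.40

ANSWER: 64.40


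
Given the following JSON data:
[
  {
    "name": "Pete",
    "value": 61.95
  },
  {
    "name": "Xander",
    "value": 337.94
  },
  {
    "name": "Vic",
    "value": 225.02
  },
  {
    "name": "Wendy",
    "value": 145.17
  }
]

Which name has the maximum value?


Comparing values:
  Pete: 61.95
  Xander: 337.94
  Vic: 225.02
  Wendy: 145.17
Maximum: Xander (337.94)

ANSWER: Xander


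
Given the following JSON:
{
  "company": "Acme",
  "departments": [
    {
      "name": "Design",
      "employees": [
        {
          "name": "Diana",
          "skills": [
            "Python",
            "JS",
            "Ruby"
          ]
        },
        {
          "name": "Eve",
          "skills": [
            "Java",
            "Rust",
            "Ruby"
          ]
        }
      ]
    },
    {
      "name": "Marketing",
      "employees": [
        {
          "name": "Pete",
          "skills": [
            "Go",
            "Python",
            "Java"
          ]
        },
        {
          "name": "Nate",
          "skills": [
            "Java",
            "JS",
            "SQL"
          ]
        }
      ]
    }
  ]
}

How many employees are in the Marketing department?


Path: departments[1].employees
Count: 2

ANSWER: 2


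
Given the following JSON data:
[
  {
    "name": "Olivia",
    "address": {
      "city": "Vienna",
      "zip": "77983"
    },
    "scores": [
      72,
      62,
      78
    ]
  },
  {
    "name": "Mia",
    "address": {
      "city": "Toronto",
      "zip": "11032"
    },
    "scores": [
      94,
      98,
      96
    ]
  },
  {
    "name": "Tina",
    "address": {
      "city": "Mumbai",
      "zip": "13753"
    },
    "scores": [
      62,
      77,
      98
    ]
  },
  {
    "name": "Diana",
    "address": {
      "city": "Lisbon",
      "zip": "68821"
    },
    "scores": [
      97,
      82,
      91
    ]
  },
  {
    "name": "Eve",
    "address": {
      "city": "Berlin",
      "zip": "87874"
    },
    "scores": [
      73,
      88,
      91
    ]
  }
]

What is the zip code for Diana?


Path: records[3].address.zip
Value: 68821

ANSWER: 68821


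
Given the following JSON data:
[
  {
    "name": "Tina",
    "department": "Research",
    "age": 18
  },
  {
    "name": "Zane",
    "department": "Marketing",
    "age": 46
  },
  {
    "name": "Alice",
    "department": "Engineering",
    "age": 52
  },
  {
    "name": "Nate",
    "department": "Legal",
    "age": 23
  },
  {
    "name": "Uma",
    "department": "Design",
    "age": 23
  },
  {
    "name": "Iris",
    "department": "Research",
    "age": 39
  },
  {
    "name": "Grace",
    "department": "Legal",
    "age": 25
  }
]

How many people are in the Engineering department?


Scanning records for department = Engineering
  Record 2: Alice
Count: 1

ANSWER: 1


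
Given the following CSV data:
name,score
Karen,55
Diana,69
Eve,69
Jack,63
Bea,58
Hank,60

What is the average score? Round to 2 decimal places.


Scores: 55, 69, 69, 63, 58, 60
Sum = 374
Count = 6
Average = 374 / 6 = 62.33

ANSWER: 62.33


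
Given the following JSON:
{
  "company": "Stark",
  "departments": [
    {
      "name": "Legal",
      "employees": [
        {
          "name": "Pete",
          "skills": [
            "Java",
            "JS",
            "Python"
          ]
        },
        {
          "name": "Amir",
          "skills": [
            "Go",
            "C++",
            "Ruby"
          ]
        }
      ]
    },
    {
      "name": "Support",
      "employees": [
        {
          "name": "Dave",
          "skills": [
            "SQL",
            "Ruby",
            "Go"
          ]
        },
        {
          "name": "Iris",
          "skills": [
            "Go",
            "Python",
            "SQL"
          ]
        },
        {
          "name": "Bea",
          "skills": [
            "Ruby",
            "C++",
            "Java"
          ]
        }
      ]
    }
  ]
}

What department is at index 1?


Path: departments[1].name
Value: Support

ANSWER: Support
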